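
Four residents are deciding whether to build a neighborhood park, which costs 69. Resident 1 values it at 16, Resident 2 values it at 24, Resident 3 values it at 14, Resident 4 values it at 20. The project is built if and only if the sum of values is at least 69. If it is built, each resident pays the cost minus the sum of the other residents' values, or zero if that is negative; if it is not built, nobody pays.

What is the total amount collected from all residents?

Total value 74 ≥ cost 69, so it is built.
Resident 1: others sum to 58; max(0, 69 - 58) = 11.
Resident 2: others sum to 50; max(0, 69 - 50) = 19.
Resident 3: others sum to 60; max(0, 69 - 60) = 9.
Resident 4: others sum to 54; max(0, 69 - 54) = 15.
Total collected = 11 + 19 + 9 + 15 = 54.

54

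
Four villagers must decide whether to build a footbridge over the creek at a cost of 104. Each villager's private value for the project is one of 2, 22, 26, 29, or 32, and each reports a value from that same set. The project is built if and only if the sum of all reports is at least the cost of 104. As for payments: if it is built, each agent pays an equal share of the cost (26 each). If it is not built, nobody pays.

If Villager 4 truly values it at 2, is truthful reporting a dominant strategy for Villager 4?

Yes

Check each profile of the others' reports and compare truth against every alternative report.
Others report (22, 29, 32): truth gives 0, best alternative gives -24.
Others report (22, 32, 29): truth gives 0, best alternative gives -24.
Others report (22, 32, 32): truth gives 0, best alternative gives -24.
Others report (26, 26, 32): truth gives 0, best alternative gives -24.
Others report (26, 29, 29): truth gives 0, best alternative gives -24.
Others report (26, 29, 32): truth gives 0, best alternative gives -24.
(Remaining 119 profiles checked similarly; truth is weakly best in each.)
In every case the truthful report is at least as good as any alternative, so it is a dominant strategy.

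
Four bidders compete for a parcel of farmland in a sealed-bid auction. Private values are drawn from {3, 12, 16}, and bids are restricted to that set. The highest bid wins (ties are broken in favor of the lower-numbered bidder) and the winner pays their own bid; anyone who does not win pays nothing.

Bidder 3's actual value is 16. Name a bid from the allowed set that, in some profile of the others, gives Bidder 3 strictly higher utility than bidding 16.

12

Suppose Bidder 1 bids 3, Bidder 2 bids 3 and Bidder 4 bids 3.
Bid 16: wins, pays 16, utility 16 - 16 = 0.
Bid 12: wins, pays 12, utility 16 - 12 = 4.
So bidding 12 beats truth here (4 > 0).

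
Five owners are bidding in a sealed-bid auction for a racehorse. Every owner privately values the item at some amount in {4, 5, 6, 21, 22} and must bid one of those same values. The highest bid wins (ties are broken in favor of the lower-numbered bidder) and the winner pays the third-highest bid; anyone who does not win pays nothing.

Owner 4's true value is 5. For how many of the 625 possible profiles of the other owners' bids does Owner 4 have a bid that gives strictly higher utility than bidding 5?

12

Others bid (4, 4, 4, 6): truth gives 0; bid 6 gives 1 > 0. Violating.
Others bid (4, 4, 4, 21): truth gives 0; bid 21 gives 1 > 0. Violating.
Others bid (4, 4, 4, 22): truth gives 0; bid 22 gives 1 > 0. Violating.
Others bid (4, 4, 5, 4): truth gives 0; bid 6 gives 1 > 0. Violating.
Others bid (4, 4, 4, 4): truth gives 1; no alternative beats it.
Others bid (4, 4, 4, 5): truth gives 1; no alternative beats it.
(Checking all 625 profiles: 12 have a profitable deviation, 613 do not.)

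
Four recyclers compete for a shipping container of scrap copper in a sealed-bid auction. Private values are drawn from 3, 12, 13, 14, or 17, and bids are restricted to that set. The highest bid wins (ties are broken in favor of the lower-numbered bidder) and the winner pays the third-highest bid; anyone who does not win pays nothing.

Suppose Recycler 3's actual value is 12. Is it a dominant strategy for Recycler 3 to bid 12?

No

Consider the case where Recycler 1 bids 3, Recycler 2 bids 3 and Recycler 4 bids 13.
Truthful bid 12: loses, pays 0, utility 0.
Bid 13 instead: wins, pays 3, utility 12 - 3 = 9.
Since 9 > 0, bidding 13 is strictly better here, so truthful bidding is not dominant.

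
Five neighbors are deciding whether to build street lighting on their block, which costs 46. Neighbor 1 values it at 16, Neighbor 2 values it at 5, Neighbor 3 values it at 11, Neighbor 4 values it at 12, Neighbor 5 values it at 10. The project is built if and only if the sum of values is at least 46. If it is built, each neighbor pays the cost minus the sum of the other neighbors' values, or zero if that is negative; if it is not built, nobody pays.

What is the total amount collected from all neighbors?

Total value 54 ≥ cost 46, so it is built.
Neighbor 1: others sum to 38; max(0, 46 - 38) = 8.
Neighbor 2: others sum to 49; max(0, 46 - 49) = 0.
Neighbor 3: others sum to 43; max(0, 46 - 43) = 3.
Neighbor 4: others sum to 42; max(0, 46 - 42) = 4.
Neighbor 5: others sum to 44; max(0, 46 - 44) = 2.
Total collected = 8 + 0 + 3 + 4 + 2 = 17.

17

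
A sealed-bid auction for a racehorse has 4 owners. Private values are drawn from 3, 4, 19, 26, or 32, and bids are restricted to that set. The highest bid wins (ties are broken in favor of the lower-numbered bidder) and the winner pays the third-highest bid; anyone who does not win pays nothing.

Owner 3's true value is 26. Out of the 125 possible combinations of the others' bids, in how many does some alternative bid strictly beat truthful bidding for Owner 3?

27

Others bid (3, 3, 32): truth gives 0; bid 32 gives 23 > 0. Violating.
Others bid (3, 4, 32): truth gives 0; bid 32 gives 22 > 0. Violating.
Others bid (3, 19, 32): truth gives 0; bid 32 gives 7 > 0. Violating.
Others bid (3, 26, 3): truth gives 0; bid 32 gives 23 > 0. Violating.
Others bid (3, 3, 3): truth gives 23; no alternative beats it.
Others bid (3, 3, 4): truth gives 23; no alternative beats it.
(Checking all 125 profiles: 27 have a profitable deviation, 98 do not.)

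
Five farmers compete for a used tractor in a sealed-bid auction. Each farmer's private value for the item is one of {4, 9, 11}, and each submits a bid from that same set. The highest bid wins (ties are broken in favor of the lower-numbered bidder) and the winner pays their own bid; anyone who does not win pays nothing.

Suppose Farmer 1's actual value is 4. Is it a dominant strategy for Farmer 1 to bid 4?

Yes

Check each profile of the others' bids and compare truth against every alternative bid.
Others bid (4, 4, 4, 4): truth gives 0, best alternative gives -5.
Others bid (4, 4, 4, 9): truth gives 0, best alternative gives -5.
Others bid (4, 4, 9, 4): truth gives 0, best alternative gives -5.
Others bid (4, 4, 9, 9): truth gives 0, best alternative gives -5.
Others bid (4, 9, 4, 4): truth gives 0, best alternative gives -5.
Others bid (4, 9, 4, 9): truth gives 0, best alternative gives -5.
(Remaining 75 profiles checked similarly; truth is weakly best in each.)
In every case the truthful bid is at least as good as any alternative, so it is a dominant strategy.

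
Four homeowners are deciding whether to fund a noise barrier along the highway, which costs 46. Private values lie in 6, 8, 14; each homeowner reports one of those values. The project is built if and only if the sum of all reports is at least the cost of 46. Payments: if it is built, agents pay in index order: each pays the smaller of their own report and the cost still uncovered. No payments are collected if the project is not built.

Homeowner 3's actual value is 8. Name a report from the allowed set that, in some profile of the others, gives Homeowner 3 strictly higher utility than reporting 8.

6

Suppose Homeowner 1 reports 14, Homeowner 2 reports 14 and Homeowner 4 reports 14.
Report 8: project built, pays 8, utility 8 - 8 = 0.
Report 6: project built, pays 6, utility 8 - 6 = 2.
So reporting 6 beats truth here (2 > 0).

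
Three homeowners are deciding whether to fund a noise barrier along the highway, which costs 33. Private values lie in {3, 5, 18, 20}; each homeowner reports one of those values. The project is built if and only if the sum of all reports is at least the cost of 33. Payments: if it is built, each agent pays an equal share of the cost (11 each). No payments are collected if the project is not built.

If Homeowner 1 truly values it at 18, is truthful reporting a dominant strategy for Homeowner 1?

Yes

Check each profile of the others' reports and compare truth against every alternative report.
Others report (3, 18): truth gives 7, best alternative gives 7.
Others report (3, 20): truth gives 7, best alternative gives 7.
Others report (5, 18): truth gives 7, best alternative gives 7.
Others report (5, 20): truth gives 7, best alternative gives 7.
Others report (18, 3): truth gives 7, best alternative gives 7.
Others report (18, 5): truth gives 7, best alternative gives 7.
(Remaining 10 profiles checked similarly; truth is weakly best in each.)
In every case the truthful report is at least as good as any alternative, so it is a dominant strategy.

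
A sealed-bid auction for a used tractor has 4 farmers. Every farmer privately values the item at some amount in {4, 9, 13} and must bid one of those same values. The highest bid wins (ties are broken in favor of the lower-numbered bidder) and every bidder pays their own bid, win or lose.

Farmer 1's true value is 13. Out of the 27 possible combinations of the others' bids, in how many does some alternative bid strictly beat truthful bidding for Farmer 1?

8

Others bid (4, 4, 4): truth gives 0; bid 4 gives 9 > 0. Violating.
Others bid (4, 4, 9): truth gives 0; bid 9 gives 4 > 0. Violating.
Others bid (4, 9, 4): truth gives 0; bid 9 gives 4 > 0. Violating.
Others bid (4, 9, 9): truth gives 0; bid 9 gives 4 > 0. Violating.
Others bid (4, 4, 13): truth gives 0; no alternative beats it.
Others bid (4, 9, 13): truth gives 0; no alternative beats it.
(Checking all 27 profiles: 8 have a profitable deviation, 19 do not.)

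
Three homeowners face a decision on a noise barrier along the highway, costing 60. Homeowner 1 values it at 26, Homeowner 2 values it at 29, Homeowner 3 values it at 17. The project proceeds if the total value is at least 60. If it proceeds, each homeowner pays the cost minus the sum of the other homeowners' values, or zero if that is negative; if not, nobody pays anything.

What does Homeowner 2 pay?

Total value 72 ≥ cost 60, so the project is built.
The other homeowners' values sum to 43.
Cost minus that sum is 60 - 43 = 17.

17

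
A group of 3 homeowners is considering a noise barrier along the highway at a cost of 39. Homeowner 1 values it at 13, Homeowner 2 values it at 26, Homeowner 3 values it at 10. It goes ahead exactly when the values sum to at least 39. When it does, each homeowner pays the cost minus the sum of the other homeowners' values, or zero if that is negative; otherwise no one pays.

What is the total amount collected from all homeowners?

19

Total value 49 ≥ cost 39, so it is built.
Homeowner 1: others sum to 36; max(0, 39 - 36) = 3.
Homeowner 2: others sum to 23; max(0, 39 - 23) = 16.
Homeowner 3: others sum to 39; max(0, 39 - 39) = 0.
Total collected = 3 + 16 + 0 = 19.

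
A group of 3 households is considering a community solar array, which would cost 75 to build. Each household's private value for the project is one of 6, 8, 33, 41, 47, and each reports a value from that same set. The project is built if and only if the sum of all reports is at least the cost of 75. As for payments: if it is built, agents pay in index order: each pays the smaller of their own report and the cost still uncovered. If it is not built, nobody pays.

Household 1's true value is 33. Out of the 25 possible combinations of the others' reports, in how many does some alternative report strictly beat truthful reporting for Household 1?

8

Others report (33, 41): truth gives 0; report 6 gives 27 > 0. Violating.
Others report (33, 47): truth gives 0; report 6 gives 27 > 0. Violating.
Others report (41, 33): truth gives 0; report 6 gives 27 > 0. Violating.
Others report (41, 41): truth gives 0; report 6 gives 27 > 0. Violating.
Others report (6, 6): truth gives 0; no alternative beats it.
Others report (6, 8): truth gives 0; no alternative beats it.
(Checking all 25 profiles: 8 have a profitable deviation, 17 do not.)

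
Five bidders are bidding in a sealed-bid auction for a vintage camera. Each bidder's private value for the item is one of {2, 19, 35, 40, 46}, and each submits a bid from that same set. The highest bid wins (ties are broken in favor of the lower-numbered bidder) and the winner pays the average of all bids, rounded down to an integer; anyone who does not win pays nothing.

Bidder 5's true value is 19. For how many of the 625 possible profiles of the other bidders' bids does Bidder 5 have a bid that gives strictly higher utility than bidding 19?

22

Others bid (2, 2, 2, 19): truth gives 0; bid 35 gives 7 > 0. Violating.
Others bid (2, 2, 2, 35): truth gives 0; bid 40 gives 3 > 0. Violating.
Others bid (2, 2, 2, 40): truth gives 0; bid 46 gives 1 > 0. Violating.
Others bid (2, 2, 19, 2): truth gives 0; bid 35 gives 7 > 0. Violating.
Others bid (2, 2, 2, 2): truth gives 14; no alternative beats it.
Others bid (2, 2, 2, 46): truth gives 0; no alternative beats it.
(Checking all 625 profiles: 22 have a profitable deviation, 603 do not.)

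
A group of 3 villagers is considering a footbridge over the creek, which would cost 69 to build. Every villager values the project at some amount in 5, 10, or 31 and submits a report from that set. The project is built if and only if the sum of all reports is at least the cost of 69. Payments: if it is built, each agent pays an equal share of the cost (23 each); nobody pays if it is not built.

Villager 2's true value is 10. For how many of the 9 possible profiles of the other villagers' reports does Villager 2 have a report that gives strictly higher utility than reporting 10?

Others report (31, 31): truth gives -13; report 5 gives 0 > -13. Violating.
Others report (5, 5): truth gives 0; no alternative beats it.
Others report (5, 10): truth gives 0; no alternative beats it.
(Checking all 9 profiles: 1 has a profitable deviation, 8 do not.)

1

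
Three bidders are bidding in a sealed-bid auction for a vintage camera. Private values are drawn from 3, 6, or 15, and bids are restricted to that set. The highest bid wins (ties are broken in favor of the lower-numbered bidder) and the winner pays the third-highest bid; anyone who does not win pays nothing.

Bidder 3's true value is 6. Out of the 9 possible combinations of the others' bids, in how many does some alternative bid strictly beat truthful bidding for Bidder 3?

Others bid (3, 6): truth gives 0; bid 15 gives 3 > 0. Violating.
Others bid (6, 3): truth gives 0; bid 15 gives 3 > 0. Violating.
Others bid (3, 3): truth gives 3; no alternative beats it.
Others bid (3, 15): truth gives 0; no alternative beats it.
(Checking all 9 profiles: 2 have a profitable deviation, 7 do not.)

2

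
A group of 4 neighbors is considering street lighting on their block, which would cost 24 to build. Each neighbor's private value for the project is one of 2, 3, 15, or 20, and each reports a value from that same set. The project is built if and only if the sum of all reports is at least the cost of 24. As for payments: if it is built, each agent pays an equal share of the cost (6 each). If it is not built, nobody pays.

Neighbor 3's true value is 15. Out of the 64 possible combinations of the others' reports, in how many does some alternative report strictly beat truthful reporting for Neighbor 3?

Others report (2, 2, 2): truth gives 0; report 20 gives 9 > 0. Violating.
Others report (2, 2, 3): truth gives 0; report 20 gives 9 > 0. Violating.
Others report (2, 3, 2): truth gives 0; report 20 gives 9 > 0. Violating.
Others report (2, 3, 3): truth gives 0; report 20 gives 9 > 0. Violating.
Others report (2, 2, 15): truth gives 9; no alternative beats it.
Others report (2, 2, 20): truth gives 9; no alternative beats it.
(Checking all 64 profiles: 7 have a profitable deviation, 57 do not.)

7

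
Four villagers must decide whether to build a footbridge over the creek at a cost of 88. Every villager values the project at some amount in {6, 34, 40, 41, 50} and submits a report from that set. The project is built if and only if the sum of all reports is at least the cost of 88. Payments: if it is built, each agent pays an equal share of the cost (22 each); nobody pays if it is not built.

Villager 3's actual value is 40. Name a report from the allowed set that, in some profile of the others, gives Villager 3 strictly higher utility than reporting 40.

Suppose Villager 1 reports 6, Villager 2 reports 6 and Villager 4 reports 34.
Report 40: project not built, utility 0.
Report 50: project built, pays 22, utility 40 - 22 = 18.
So reporting 50 beats truth here (18 > 0).

50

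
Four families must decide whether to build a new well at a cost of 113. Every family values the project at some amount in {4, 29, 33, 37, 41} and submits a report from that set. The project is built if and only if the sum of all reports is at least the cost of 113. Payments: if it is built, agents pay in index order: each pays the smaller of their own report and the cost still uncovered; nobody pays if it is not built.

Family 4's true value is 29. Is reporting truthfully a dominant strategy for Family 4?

Yes

Check each profile of the others' reports and compare truth against every alternative report.
Others report (33, 41, 41): truth gives 29, best alternative gives 29.
Others report (37, 37, 41): truth gives 29, best alternative gives 29.
Others report (37, 41, 37): truth gives 29, best alternative gives 29.
Others report (37, 41, 41): truth gives 29, best alternative gives 29.
Others report (41, 33, 41): truth gives 29, best alternative gives 29.
Others report (41, 37, 37): truth gives 29, best alternative gives 29.
(Remaining 119 profiles checked similarly; truth is weakly best in each.)
In every case the truthful report is at least as good as any alternative, so it is a dominant strategy.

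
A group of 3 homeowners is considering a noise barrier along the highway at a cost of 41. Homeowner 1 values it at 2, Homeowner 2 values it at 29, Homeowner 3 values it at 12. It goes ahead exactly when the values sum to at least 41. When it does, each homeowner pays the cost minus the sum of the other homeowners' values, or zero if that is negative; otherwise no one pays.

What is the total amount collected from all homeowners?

Total value 43 ≥ cost 41, so it is built.
Homeowner 1: others sum to 41; max(0, 41 - 41) = 0.
Homeowner 2: others sum to 14; max(0, 41 - 14) = 27.
Homeowner 3: others sum to 31; max(0, 41 - 31) = 10.
Total collected = 0 + 27 + 10 = 37.

37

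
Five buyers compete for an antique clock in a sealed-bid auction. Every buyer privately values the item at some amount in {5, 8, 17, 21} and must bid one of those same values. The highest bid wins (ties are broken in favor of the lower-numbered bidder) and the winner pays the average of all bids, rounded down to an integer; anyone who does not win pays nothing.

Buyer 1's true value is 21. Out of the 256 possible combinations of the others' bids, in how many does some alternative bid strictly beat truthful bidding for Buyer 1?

Others bid (5, 5, 5, 5): truth gives 13; bid 5 gives 16 > 13. Violating.
Others bid (5, 5, 5, 8): truth gives 13; bid 8 gives 15 > 13. Violating.
Others bid (5, 5, 5, 17): truth gives 11; bid 17 gives 12 > 11. Violating.
Others bid (5, 5, 8, 5): truth gives 13; bid 8 gives 15 > 13. Violating.
Others bid (5, 5, 5, 21): truth gives 10; no alternative beats it.
Others bid (5, 5, 8, 21): truth gives 9; no alternative beats it.
(Checking all 256 profiles: 68 have a profitable deviation, 188 do not.)

68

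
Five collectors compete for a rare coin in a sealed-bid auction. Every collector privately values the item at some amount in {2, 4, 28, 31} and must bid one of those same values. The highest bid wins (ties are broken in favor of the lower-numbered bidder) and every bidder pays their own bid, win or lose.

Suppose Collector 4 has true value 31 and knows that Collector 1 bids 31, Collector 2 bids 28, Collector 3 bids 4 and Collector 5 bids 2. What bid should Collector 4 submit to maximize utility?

Bid 2: loses but pays 2, utility -2.
Bid 4: loses but pays 4, utility -4.
Bid 28: loses but pays 28, utility -28.
Bid 31: loses but pays 31, utility -31.
The best choice is 2 with utility -2.

2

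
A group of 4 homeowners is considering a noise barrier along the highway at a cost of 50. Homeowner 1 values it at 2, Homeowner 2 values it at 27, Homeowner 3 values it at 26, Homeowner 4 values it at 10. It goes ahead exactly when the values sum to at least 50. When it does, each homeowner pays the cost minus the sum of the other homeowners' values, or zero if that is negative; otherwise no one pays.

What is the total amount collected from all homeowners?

Total value 65 ≥ cost 50, so it is built.
Homeowner 1: others sum to 63; max(0, 50 - 63) = 0.
Homeowner 2: others sum to 38; max(0, 50 - 38) = 12.
Homeowner 3: others sum to 39; max(0, 50 - 39) = 11.
Homeowner 4: others sum to 55; max(0, 50 - 55) = 0.
Total collected = 0 + 12 + 11 + 0 = 23.

23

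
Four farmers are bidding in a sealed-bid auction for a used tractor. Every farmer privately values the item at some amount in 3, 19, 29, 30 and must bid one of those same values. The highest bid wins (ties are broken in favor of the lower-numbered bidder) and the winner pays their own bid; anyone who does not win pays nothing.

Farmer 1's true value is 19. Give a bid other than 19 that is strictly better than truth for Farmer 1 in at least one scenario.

3

Suppose Farmer 2 bids 3, Farmer 3 bids 3 and Farmer 4 bids 3.
Bid 19: wins, pays 19, utility 19 - 19 = 0.
Bid 3: wins, pays 3, utility 19 - 3 = 16.
So bidding 3 beats truth here (16 > 0).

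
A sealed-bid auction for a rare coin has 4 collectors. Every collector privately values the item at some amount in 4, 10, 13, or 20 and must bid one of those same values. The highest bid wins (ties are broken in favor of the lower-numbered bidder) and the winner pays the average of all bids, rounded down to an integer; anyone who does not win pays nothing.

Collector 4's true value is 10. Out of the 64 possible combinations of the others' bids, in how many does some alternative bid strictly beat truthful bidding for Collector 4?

6

Others bid (4, 4, 10): truth gives 0; bid 13 gives 3 > 0. Violating.
Others bid (4, 10, 4): truth gives 0; bid 13 gives 3 > 0. Violating.
Others bid (4, 10, 10): truth gives 0; bid 13 gives 1 > 0. Violating.
Others bid (10, 4, 4): truth gives 0; bid 13 gives 3 > 0. Violating.
Others bid (4, 4, 4): truth gives 5; no alternative beats it.
Others bid (4, 4, 13): truth gives 0; no alternative beats it.
(Checking all 64 profiles: 6 have a profitable deviation, 58 do not.)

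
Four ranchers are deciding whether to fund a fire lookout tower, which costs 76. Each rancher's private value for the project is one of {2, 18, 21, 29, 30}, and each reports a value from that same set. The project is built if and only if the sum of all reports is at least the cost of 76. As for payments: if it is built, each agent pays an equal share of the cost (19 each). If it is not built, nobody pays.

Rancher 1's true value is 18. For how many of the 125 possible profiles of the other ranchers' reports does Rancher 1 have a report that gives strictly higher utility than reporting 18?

Others report (2, 29, 29): truth gives -1; report 2 gives 0 > -1. Violating.
Others report (2, 29, 30): truth gives -1; report 2 gives 0 > -1. Violating.
Others report (2, 30, 29): truth gives -1; report 2 gives 0 > -1. Violating.
Others report (2, 30, 30): truth gives -1; report 2 gives 0 > -1. Violating.
Others report (2, 2, 2): truth gives 0; no alternative beats it.
Others report (2, 2, 18): truth gives 0; no alternative beats it.
(Checking all 125 profiles: 40 have a profitable deviation, 85 do not.)

40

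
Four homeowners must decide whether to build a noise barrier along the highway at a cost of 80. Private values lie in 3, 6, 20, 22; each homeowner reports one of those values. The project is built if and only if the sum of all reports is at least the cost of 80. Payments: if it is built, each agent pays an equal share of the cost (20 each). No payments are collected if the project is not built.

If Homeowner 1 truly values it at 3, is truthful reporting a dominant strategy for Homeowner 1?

Check each profile of the others' reports and compare truth against every alternative report.
Others report (3, 3, 3): truth gives 0, best alternative gives 0.
Others report (3, 3, 6): truth gives 0, best alternative gives 0.
Others report (3, 3, 20): truth gives 0, best alternative gives 0.
Others report (3, 3, 22): truth gives 0, best alternative gives 0.
Others report (3, 6, 3): truth gives 0, best alternative gives 0.
Others report (3, 6, 6): truth gives 0, best alternative gives 0.
(Remaining 58 profiles checked similarly; truth is weakly best in each.)
In every case the truthful report is at least as good as any alternative, so it is a dominant strategy.

Yes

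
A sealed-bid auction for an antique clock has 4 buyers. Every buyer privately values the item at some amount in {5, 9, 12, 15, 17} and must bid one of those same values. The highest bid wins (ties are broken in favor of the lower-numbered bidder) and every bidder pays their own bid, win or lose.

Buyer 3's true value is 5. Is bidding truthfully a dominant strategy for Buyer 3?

Consider the case where Buyer 1 bids 5, Buyer 2 bids 5 and Buyer 4 bids 5.
Truthful bid 5: loses but pays 5, utility -5.
Bid 9 instead: wins, pays 9, utility 5 - 9 = -4.
Since -4 > -5, bidding 9 is strictly better here, so truthful bidding is not dominant.

No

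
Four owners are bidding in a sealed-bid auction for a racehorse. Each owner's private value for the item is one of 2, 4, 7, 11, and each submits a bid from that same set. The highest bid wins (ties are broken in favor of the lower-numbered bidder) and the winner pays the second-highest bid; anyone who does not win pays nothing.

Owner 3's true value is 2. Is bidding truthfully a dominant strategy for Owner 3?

Check each profile of the others' bids and compare truth against every alternative bid.
Others bid (2, 2, 4): truth gives 0, best alternative gives -2.
Others bid (2, 2, 2): truth gives 0, best alternative gives 0.
Others bid (2, 2, 7): truth gives 0, best alternative gives 0.
Others bid (2, 2, 11): truth gives 0, best alternative gives 0.
Others bid (2, 4, 2): truth gives 0, best alternative gives 0.
Others bid (2, 4, 4): truth gives 0, best alternative gives 0.
(Remaining 58 profiles checked similarly; truth is weakly best in each.)
In every case the truthful bid is at least as good as any alternative, so it is a dominant strategy.

Yes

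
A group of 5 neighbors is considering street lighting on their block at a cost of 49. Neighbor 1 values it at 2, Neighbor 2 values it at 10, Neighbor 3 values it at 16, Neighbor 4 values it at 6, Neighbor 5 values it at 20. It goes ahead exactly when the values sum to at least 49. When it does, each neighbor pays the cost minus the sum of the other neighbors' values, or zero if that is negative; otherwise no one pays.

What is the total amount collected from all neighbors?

Total value 54 ≥ cost 49, so it is built.
Neighbor 1: others sum to 52; max(0, 49 - 52) = 0.
Neighbor 2: others sum to 44; max(0, 49 - 44) = 5.
Neighbor 3: others sum to 38; max(0, 49 - 38) = 11.
Neighbor 4: others sum to 48; max(0, 49 - 48) = 1.
Neighbor 5: others sum to 34; max(0, 49 - 34) = 15.
Total collected = 0 + 5 + 11 + 1 + 15 = 32.

32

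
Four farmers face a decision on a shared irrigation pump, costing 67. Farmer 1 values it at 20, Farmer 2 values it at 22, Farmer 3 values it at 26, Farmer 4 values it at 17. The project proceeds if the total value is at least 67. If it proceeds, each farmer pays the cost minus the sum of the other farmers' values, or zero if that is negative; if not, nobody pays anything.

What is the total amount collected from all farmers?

Total value 85 ≥ cost 67, so it is built.
Farmer 1: others sum to 65; max(0, 67 - 65) = 2.
Farmer 2: others sum to 63; max(0, 67 - 63) = 4.
Farmer 3: others sum to 59; max(0, 67 - 59) = 8.
Farmer 4: others sum to 68; max(0, 67 - 68) = 0.
Total collected = 2 + 4 + 8 + 0 = 14.

14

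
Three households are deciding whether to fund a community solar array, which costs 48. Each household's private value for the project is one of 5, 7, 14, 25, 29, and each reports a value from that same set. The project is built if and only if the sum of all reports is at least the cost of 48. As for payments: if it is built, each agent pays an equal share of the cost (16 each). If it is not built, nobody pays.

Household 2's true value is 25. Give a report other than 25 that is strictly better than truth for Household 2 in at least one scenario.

Suppose Household 1 reports 5 and Household 3 reports 14.
Report 25: project not built, utility 0.
Report 29: project built, pays 16, utility 25 - 16 = 9.
So reporting 29 beats truth here (9 > 0).

29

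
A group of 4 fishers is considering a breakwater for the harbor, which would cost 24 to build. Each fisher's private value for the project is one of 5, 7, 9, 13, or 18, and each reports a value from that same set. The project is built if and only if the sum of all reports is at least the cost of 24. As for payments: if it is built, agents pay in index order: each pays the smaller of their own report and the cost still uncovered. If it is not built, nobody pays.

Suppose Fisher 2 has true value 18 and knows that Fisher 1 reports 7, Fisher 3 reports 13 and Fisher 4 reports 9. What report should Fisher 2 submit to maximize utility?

5

Report 5: project built, pays 5, utility 18 - 5 = 13.
Report 7: project built, pays 7, utility 18 - 7 = 11.
Report 9: project built, pays 9, utility 18 - 9 = 9.
Report 13: project built, pays 13, utility 18 - 13 = 5.
Report 18: project built, pays 17, utility 18 - 17 = 1.
The best choice is 5 with utility 13.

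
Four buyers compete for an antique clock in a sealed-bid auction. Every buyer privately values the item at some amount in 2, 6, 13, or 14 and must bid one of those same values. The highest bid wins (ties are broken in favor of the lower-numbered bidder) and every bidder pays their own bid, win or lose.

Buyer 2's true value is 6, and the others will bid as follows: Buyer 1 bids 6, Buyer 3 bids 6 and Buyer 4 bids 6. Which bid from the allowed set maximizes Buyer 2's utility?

Bid 2: loses but pays 2, utility -2.
Bid 6: loses but pays 6, utility -6.
Bid 13: wins, pays 13, utility 6 - 13 = -7.
Bid 14: wins, pays 14, utility 6 - 14 = -8.
The best choice is 2 with utility -2.

2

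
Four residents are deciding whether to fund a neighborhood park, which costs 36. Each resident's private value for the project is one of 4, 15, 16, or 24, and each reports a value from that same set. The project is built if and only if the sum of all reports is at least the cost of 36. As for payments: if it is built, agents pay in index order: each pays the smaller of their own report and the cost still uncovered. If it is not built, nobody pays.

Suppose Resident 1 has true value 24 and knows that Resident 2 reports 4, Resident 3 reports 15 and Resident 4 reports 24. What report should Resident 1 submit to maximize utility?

4

Report 4: project built, pays 4, utility 24 - 4 = 20.
Report 15: project built, pays 15, utility 24 - 15 = 9.
Report 16: project built, pays 16, utility 24 - 16 = 8.
Report 24: project built, pays 24, utility 24 - 24 = 0.
The best choice is 4 with utility 20.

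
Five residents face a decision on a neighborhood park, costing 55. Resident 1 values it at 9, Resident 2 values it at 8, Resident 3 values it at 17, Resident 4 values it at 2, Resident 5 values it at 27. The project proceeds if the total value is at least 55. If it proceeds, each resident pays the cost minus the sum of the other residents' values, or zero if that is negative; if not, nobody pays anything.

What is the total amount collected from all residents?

29

Total value 63 ≥ cost 55, so it is built.
Resident 1: others sum to 54; max(0, 55 - 54) = 1.
Resident 2: others sum to 55; max(0, 55 - 55) = 0.
Resident 3: others sum to 46; max(0, 55 - 46) = 9.
Resident 4: others sum to 61; max(0, 55 - 61) = 0.
Resident 5: others sum to 36; max(0, 55 - 36) = 19.
Total collected = 1 + 0 + 9 + 0 + 19 = 29.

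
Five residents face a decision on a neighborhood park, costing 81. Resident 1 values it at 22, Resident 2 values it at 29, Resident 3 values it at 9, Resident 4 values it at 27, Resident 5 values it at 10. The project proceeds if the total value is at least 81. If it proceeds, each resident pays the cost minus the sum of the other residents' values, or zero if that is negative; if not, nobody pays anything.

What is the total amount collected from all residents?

Total value 97 ≥ cost 81, so it is built.
Resident 1: others sum to 75; max(0, 81 - 75) = 6.
Resident 2: others sum to 68; max(0, 81 - 68) = 13.
Resident 3: others sum to 88; max(0, 81 - 88) = 0.
Resident 4: others sum to 70; max(0, 81 - 70) = 11.
Resident 5: others sum to 87; max(0, 81 - 87) = 0.
Total collected = 6 + 13 + 0 + 11 + 0 = 30.

30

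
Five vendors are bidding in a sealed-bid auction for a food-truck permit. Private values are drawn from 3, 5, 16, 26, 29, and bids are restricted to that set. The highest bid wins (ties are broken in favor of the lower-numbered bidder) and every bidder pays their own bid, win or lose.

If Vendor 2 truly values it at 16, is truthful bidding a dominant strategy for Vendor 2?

Consider the case where Vendor 1 bids 3, Vendor 3 bids 3, Vendor 4 bids 3 and Vendor 5 bids 3.
Truthful bid 16: wins, pays 16, utility 16 - 16 = 0.
Bid 5 instead: wins, pays 5, utility 16 - 5 = 11.
Since 11 > 0, bidding 5 is strictly better here, so truthful bidding is not dominant.

No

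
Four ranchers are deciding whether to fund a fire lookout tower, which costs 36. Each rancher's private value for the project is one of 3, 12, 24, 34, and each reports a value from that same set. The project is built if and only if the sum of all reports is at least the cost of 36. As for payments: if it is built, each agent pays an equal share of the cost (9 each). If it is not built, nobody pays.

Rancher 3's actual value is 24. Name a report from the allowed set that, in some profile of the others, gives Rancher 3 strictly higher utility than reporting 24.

Suppose Rancher 1 reports 3, Rancher 2 reports 3 and Rancher 4 reports 3.
Report 24: project not built, utility 0.
Report 34: project built, pays 9, utility 24 - 9 = 15.
So reporting 34 beats truth here (15 > 0).

34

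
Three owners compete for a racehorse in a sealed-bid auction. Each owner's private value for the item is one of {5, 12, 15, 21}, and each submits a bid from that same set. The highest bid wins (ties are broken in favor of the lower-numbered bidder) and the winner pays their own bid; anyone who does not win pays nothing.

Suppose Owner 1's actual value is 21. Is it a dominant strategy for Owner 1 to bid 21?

No

Consider the case where Owner 2 bids 5 and Owner 3 bids 5.
Truthful bid 21: wins, pays 21, utility 21 - 21 = 0.
Bid 5 instead: wins, pays 5, utility 21 - 5 = 16.
Since 16 > 0, bidding 5 is strictly better here, so truthful bidding is not dominant.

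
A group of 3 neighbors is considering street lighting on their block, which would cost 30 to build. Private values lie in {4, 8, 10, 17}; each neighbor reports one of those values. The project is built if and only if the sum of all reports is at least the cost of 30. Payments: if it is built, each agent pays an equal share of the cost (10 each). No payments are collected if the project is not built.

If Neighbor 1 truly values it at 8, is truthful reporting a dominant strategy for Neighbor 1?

No

Consider the case where Neighbor 2 reports 8 and Neighbor 3 reports 17.
Truthful report 8: project built, pays 10, utility 8 - 10 = -2.
Report 4 instead: project not built, utility 0.
Since 0 > -2, reporting 4 is strictly better here, so truthful reporting is not dominant.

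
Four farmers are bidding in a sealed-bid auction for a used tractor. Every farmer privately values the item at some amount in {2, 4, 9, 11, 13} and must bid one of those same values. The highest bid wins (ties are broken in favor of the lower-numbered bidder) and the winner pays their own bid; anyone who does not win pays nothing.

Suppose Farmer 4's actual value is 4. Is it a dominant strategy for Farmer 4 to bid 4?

Yes

Check each profile of the others' bids and compare truth against every alternative bid.
Others bid (2, 2, 2): truth gives 0, best alternative gives 0.
Others bid (2, 2, 4): truth gives 0, best alternative gives 0.
Others bid (2, 2, 9): truth gives 0, best alternative gives 0.
Others bid (2, 2, 11): truth gives 0, best alternative gives 0.
Others bid (2, 2, 13): truth gives 0, best alternative gives 0.
Others bid (2, 4, 2): truth gives 0, best alternative gives 0.
(Remaining 119 profiles checked similarly; truth is weakly best in each.)
In every case the truthful bid is at least as good as any alternative, so it is a dominant strategy.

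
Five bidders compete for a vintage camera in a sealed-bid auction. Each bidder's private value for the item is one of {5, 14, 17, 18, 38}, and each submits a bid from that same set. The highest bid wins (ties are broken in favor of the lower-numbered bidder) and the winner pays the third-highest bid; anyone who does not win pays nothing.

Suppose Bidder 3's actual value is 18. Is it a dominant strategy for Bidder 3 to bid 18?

Consider the case where Bidder 1 bids 5, Bidder 2 bids 5, Bidder 4 bids 5 and Bidder 5 bids 38.
Truthful bid 18: loses, pays 0, utility 0.
Bid 38 instead: wins, pays 5, utility 18 - 5 = 13.
Since 13 > 0, bidding 38 is strictly better here, so truthful bidding is not dominant.

No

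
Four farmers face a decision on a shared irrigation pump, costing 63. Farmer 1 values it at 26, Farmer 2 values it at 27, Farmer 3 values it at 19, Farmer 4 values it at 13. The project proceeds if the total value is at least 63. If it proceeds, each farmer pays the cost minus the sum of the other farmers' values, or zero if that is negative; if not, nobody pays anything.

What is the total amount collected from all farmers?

9

Total value 85 ≥ cost 63, so it is built.
Farmer 1: others sum to 59; max(0, 63 - 59) = 4.
Farmer 2: others sum to 58; max(0, 63 - 58) = 5.
Farmer 3: others sum to 66; max(0, 63 - 66) = 0.
Farmer 4: others sum to 72; max(0, 63 - 72) = 0.
Total collected = 4 + 5 + 0 + 0 = 9.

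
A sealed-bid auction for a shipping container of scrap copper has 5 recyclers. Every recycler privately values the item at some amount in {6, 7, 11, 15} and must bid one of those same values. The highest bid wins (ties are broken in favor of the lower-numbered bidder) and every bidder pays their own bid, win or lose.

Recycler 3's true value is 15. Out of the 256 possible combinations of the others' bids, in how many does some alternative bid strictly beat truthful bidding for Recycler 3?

Others bid (6, 6, 6, 6): truth gives 0; bid 7 gives 8 > 0. Violating.
Others bid (6, 6, 6, 7): truth gives 0; bid 7 gives 8 > 0. Violating.
Others bid (6, 6, 6, 11): truth gives 0; bid 11 gives 4 > 0. Violating.
Others bid (6, 6, 7, 6): truth gives 0; bid 7 gives 8 > 0. Violating.
Others bid (6, 6, 6, 15): truth gives 0; no alternative beats it.
Others bid (6, 6, 7, 15): truth gives 0; no alternative beats it.
(Checking all 256 profiles: 148 have a profitable deviation, 108 do not.)

148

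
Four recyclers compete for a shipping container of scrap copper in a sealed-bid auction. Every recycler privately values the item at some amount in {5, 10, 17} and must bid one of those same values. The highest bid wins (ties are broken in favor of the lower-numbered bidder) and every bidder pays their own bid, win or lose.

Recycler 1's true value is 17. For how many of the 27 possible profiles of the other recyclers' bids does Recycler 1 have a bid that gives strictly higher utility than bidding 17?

Others bid (5, 5, 5): truth gives 0; bid 5 gives 12 > 0. Violating.
Others bid (5, 5, 10): truth gives 0; bid 10 gives 7 > 0. Violating.
Others bid (5, 10, 5): truth gives 0; bid 10 gives 7 > 0. Violating.
Others bid (5, 10, 10): truth gives 0; bid 10 gives 7 > 0. Violating.
Others bid (5, 5, 17): truth gives 0; no alternative beats it.
Others bid (5, 10, 17): truth gives 0; no alternative beats it.
(Checking all 27 profiles: 8 have a profitable deviation, 19 do not.)

8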